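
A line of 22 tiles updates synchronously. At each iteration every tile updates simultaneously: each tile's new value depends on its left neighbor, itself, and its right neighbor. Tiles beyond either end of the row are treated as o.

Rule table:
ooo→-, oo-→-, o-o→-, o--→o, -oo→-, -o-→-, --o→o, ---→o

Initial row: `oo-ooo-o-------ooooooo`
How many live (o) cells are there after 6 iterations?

--------ooooooo-------
oooooooo-------ooooooo
--------ooooooo-------  (repeats iteration 1; period 2)
iteration 6: oooooooo-------ooooooo
count of o: 15

15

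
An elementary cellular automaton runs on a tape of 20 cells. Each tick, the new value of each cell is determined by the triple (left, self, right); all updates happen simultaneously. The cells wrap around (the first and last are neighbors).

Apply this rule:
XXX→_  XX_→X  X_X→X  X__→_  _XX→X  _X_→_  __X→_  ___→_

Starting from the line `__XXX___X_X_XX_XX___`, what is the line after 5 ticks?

__X_X____X_XXXXXX___
___X______XX____X___
__________XX________
__________XX________  (fixed point — unchanged through tick 5)

__________XX________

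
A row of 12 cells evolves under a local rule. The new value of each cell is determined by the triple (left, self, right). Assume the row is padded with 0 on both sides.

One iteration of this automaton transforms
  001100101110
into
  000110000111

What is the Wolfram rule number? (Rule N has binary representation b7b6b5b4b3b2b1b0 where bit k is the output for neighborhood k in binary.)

208

position 9: 111 → 1  (bit 7 = 1)
position 3: 110 → 1  (bit 6 = 1)
position 7: 101 → 0  (bit 5 = 0)
position 4: 100 → 1  (bit 4 = 1)
position 2: 011 → 0  (bit 3 = 0)
position 6: 010 → 0  (bit 2 = 0)
position 1: 001 → 0  (bit 1 = 0)
position 0: 000 → 0  (bit 0 = 0)
bits b7..b0 = 11010000 = 208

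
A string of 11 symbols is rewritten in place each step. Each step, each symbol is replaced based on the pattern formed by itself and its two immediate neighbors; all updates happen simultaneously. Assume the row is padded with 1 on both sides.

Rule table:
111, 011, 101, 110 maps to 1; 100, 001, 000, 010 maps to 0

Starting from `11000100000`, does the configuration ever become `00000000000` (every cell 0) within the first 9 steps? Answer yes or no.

step 1: 11000000000
step 2: 11000000000  (fixed point — unchanged through step 9)
step 9 is 11000000000, still not uniform 0

no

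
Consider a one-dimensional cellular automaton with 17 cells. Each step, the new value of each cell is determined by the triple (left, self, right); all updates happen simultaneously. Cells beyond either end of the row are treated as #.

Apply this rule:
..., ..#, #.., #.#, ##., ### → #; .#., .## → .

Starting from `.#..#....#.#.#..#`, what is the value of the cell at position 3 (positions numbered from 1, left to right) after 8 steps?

#.##.####.#.#.##.
##.##.####.#.#.##
###.##.####.#.#.#
####.##.####.#.#.
#####.##.####.#.#
######.##.####.#.
#######.##.####.#
########.##.####.
position 3 holds #

#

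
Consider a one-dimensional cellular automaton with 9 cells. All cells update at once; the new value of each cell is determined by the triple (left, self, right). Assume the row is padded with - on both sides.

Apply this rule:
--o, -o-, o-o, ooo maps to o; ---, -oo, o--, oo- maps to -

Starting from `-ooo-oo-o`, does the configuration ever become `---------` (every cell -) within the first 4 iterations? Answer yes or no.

no

iteration 1: o-o-o--oo
iteration 2: ooooo-o--
iteration 3: -ooo-oo--
iteration 4: o-o-o----
iteration 4 is o-o-o----, still not uniform -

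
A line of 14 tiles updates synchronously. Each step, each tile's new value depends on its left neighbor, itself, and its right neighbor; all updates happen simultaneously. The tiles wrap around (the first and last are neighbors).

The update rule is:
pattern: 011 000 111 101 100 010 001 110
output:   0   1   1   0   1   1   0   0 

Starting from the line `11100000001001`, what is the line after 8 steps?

10110100001011

11011111101100
00001111000010
11100110111011
11010000010001
10011111011100
11001110001010
00100101101010
10110100001011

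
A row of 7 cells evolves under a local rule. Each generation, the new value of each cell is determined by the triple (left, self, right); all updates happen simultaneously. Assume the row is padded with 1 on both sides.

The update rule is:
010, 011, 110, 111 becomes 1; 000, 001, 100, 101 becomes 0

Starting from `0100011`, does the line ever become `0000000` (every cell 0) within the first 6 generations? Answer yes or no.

no

generation 1: 0100011  (fixed point — unchanged through generation 6)
generation 6 is 0100011, still not uniform 0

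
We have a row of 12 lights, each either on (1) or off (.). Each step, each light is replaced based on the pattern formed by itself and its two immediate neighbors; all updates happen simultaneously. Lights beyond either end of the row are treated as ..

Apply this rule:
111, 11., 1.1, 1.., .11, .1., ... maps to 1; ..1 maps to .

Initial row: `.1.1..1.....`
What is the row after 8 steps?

.11111111111

step 1: .1111.111111
step 2: .11111111111
step 3: .11111111111  (fixed point — unchanged through step 8)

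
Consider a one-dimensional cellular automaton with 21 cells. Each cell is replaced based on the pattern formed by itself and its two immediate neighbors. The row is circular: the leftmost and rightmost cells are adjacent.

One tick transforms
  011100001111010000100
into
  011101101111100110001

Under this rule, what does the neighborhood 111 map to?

1

At position 2 the neighborhood is 111; the next row has 1 there.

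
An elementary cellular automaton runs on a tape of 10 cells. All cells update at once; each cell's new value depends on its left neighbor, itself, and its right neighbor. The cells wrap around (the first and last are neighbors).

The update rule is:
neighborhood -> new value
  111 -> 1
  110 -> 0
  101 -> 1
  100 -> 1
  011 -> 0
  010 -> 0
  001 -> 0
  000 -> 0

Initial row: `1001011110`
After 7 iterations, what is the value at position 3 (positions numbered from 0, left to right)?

1

0100101101
1010010010
0101001001
1010100100
0101010010
0010101001
1001010100
position 3 holds 1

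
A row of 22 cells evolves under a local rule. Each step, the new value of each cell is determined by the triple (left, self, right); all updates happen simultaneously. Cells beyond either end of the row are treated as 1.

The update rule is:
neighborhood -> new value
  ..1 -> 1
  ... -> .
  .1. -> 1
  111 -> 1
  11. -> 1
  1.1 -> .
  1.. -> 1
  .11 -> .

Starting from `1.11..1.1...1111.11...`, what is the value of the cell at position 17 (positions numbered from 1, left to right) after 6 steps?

step 1: 1..1111.11.1.111..11.1
step 2: 111.111..1.1..1111.1..
step 3: 111..11111.111.111.111
step 4: 11111.1111..11..11..11
step 5: 11111..11111.111.111.1
step 6: 1111111.1111..11..11..
position 17 holds .

.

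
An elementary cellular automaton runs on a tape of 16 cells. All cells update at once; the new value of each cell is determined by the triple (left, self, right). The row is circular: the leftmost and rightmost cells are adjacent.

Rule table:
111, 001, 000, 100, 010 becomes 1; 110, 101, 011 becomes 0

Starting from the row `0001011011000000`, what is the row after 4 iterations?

1111000000111111
1110111111011111
1100011110001111
1011101101110111

1011101101110111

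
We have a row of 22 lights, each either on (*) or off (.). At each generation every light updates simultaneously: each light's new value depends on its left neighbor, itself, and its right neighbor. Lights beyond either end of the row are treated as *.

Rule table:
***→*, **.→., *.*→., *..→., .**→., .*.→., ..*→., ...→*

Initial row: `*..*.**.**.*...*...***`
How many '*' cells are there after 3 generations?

.............*...*..**
.***********...*.....*
..*********..*...***..
count of *: 13

13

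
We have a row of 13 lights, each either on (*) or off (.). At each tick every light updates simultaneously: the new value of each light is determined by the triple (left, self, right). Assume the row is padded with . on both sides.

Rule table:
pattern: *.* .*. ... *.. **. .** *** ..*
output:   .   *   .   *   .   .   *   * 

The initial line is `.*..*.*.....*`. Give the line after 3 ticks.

*.*.*..**.**.

tick 1: *****.**...**
tick 2: .***....*.*..
tick 3: *.*.*..**.**.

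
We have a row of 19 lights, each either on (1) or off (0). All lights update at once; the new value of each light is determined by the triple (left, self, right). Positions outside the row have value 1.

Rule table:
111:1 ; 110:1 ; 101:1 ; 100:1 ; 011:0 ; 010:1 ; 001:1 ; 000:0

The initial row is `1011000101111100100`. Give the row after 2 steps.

1101101110111111111
1110110111011111111

1110110111011111111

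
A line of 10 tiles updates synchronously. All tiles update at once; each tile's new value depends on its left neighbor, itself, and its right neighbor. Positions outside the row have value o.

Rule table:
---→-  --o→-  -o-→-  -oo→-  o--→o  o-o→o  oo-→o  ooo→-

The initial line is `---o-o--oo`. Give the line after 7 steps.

o-oo-oo---

o---o-o---
oo---o-o--
-oo---o-o-
o-oo---o-o
oo-oo---o-
-oo-oo---o
o-oo-oo---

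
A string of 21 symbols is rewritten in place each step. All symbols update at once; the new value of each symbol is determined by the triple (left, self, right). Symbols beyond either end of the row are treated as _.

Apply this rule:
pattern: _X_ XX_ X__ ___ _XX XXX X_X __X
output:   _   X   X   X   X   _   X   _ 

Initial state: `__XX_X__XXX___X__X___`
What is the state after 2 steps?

_XX_XX_X_XX_XX__X_X_X

X_XXX_X_X_XXX__X__XXX
_XX_XX_X_XX_XX__X_X_X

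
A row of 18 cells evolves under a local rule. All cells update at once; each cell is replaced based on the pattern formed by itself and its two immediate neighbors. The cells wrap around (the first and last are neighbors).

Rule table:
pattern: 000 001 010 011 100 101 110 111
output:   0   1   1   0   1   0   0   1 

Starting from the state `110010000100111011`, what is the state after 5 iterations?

011010000111110111

101111001111010001
000110110110011010
001000000001100011
111100000010010100
011010000111110111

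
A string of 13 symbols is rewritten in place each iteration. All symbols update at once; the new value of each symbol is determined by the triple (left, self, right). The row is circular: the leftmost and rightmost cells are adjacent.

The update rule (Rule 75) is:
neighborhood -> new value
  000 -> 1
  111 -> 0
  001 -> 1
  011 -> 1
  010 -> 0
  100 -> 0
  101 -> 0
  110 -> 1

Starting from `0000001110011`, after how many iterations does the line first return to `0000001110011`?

iteration 1: 0111111010111
iteration 2: 0100001000101
iteration 3: 0001110011000
iteration 4: 1111010111011
iteration 5: 0001000101010
iteration 6: 1110011000000
iteration 7: 1010111011111
iteration 8: 1000101010000
iteration 9: 0011000000111
iteration 10: 0111011111101
iteration 11: 0101010000100
iteration 12: 1000000111001
iteration 13: 1011111101011
iteration 14: 1010000100010
iteration 15: 0000111001100
iteration 16: 1111101011101
iteration 17: 0000100010101
iteration 18: 0111001100000
iteration 19: 1101011101111
iteration 20: 0100010101000
iteration 21: 1001100000011
iteration 22: 1011101111110
iteration 23: 0010101000010
iteration 24: 1100000011100
iteration 25: 1101111110101
iteration 26: 0101000010001
iteration 27: 0000011100110
iteration 28: 1111110101110
iteration 29: 1000010001010
iteration 30: 0011100110000
iteration 31: 1110101110111
iteration 32: 0010001010100
iteration 33: 1100110000001
iteration 34: 0101110111111
iteration 35: 0001010100001
iteration 36: 0110000001110
iteration 37: 1110111111010
iteration 38: 1010100001000
iteration 39: 0000001110011

39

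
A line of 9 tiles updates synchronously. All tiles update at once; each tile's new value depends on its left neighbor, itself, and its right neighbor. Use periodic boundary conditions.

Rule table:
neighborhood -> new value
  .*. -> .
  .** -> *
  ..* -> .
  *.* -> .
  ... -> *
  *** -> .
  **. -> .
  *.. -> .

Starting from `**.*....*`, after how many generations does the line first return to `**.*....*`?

.....**.*
.***.*...
.*.....**
...***.*.
**.*.....
*....***.
..**.*...
*.*....**
....**.*.
***.*....
*.....**.
..***.*..
*.*.....*
....***.*
.**.*....
.*....***
...**.*..
**.*....*

18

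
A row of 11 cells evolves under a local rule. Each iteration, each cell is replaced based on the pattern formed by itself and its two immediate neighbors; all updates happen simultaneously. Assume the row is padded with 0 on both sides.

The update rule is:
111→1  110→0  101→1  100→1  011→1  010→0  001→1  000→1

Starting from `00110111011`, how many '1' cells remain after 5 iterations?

11101110110
11011101101
10111011010
01110110101
11101101010
count of 1: 7

7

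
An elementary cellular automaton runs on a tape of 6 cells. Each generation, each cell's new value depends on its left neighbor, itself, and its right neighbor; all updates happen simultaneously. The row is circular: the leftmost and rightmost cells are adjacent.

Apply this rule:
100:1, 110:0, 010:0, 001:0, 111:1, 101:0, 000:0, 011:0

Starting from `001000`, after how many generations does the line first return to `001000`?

000100
000010
000001
100000
010000
001000

6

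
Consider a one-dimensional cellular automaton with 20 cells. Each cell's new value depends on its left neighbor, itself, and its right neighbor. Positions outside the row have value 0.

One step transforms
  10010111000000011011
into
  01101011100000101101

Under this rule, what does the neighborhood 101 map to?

1

At position 4 the neighborhood is 101; the next row has 1 there.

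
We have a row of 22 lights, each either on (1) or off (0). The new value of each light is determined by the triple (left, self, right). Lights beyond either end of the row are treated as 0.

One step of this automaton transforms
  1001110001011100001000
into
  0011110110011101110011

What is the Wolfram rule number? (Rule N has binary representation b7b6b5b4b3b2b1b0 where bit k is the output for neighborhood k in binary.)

203

position 4: 111 → 1  (bit 7 = 1)
position 5: 110 → 1  (bit 6 = 1)
position 10: 101 → 0  (bit 5 = 0)
position 1: 100 → 0  (bit 4 = 0)
position 3: 011 → 1  (bit 3 = 1)
position 0: 010 → 0  (bit 2 = 0)
position 2: 001 → 1  (bit 1 = 1)
position 7: 000 → 1  (bit 0 = 1)
bits b7..b0 = 11001011 = 203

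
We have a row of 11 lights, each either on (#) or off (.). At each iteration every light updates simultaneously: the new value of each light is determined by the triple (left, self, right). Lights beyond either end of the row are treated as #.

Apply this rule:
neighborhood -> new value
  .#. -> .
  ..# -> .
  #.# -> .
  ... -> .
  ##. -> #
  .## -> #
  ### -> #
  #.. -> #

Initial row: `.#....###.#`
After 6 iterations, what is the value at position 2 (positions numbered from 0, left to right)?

#

..#...###.#
#..#..###.#
##..#.###.#
###...###.#
####..###.#
#####.###.#
position 2 holds #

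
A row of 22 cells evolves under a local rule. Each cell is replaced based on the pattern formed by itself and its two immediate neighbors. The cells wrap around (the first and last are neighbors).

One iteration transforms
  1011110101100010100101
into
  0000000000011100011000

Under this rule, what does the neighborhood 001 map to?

1

At position 13 the neighborhood is 001; the next row has 1 there.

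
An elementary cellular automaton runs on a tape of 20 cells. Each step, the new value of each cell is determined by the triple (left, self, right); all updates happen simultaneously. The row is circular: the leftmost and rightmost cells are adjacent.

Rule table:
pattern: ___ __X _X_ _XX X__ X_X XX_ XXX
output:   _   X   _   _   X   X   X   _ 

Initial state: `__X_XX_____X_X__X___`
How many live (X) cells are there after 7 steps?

11

_X_X_XX___X_X_XX_X__
X_X_X_XX_X_X_X_XX_X_
_X_X_X_XX_X_X_X_XX_X
X_X_X_X_XX_X_X_X_XX_
_X_X_X_X_XX_X_X_X_XX
X_X_X_X_X_XX_X_X_X_X
XX_X_X_X_X_XX_X_X_X_
count of X: 11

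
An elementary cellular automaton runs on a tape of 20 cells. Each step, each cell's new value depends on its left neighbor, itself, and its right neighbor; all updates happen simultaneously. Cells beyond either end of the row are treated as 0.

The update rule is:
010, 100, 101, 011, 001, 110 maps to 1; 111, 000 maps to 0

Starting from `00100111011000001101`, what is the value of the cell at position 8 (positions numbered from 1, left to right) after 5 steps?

01111101111100011111
11000111000110110001
11101101101111111011
10111111111000001111
11100000001100011001
position 8 holds 0

0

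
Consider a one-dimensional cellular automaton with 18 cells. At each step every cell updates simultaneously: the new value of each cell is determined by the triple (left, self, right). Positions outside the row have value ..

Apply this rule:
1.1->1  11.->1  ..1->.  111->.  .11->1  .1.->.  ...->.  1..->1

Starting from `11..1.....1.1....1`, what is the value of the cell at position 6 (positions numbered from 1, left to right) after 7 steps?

1

111..1.....1.1....
1.11..1.....1.1...
.1111..1.....1.1..
.1..11..1.....1.1.
..1.111..1.....1.1
...11.11..1.....1.
...111111..1.....1
position 6 holds 1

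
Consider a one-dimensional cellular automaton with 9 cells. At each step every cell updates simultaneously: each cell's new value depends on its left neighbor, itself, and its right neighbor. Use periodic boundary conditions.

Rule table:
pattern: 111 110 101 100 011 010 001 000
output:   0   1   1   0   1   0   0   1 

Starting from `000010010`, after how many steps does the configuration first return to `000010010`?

111000000
101011110
010110011
101110011
111010010
101100001
111101101
000111111
010100001
101001100
010001100
000101101
010011110
000010010

14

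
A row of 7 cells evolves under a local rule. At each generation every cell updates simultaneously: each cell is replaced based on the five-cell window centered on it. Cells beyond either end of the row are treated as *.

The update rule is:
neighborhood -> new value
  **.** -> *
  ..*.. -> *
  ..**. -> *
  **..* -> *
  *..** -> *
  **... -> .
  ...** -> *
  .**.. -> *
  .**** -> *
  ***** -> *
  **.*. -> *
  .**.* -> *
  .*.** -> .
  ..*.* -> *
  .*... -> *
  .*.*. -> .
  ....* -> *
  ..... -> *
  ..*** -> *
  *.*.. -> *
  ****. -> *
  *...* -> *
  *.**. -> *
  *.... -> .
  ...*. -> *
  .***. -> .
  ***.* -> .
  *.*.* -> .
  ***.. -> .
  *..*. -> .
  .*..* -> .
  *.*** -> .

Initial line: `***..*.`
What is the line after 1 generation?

**.*.*.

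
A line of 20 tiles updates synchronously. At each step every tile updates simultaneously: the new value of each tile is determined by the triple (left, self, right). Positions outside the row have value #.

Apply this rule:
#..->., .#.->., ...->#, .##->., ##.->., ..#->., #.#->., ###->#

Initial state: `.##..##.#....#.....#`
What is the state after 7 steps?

.#######....#######.

..........##...###..
.########....#..#...
..######..##......#.
...####......####...
.#..##..####..##..#.
.........##.........
.#######....#######.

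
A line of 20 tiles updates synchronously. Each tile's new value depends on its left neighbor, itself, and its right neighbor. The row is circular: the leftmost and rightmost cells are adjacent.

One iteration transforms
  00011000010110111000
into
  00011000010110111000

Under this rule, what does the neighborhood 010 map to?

1

At position 9 the neighborhood is 010; the next row has 1 there.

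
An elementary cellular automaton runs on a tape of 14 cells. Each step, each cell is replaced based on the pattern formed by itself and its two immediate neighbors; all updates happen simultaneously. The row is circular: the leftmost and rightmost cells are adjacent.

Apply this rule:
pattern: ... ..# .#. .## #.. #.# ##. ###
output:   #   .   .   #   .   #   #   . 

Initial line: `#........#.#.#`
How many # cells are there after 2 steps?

6

step 1: #.######..#.##
step 2: ###....#...##.
count of #: 6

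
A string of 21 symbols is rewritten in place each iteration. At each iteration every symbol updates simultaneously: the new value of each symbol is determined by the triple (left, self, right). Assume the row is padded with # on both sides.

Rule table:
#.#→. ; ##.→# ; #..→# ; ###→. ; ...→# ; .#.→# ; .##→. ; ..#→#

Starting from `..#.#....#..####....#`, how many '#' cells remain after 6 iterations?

###.########...#####.
..#........####....#.
###########...######.
..........####.....#.
##########...#######.
.........####......#.
count of #: 5

5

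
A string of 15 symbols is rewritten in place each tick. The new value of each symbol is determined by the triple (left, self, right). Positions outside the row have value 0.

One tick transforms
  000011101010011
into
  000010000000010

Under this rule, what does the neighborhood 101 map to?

0

At position 7 the neighborhood is 101; the next row has 0 there.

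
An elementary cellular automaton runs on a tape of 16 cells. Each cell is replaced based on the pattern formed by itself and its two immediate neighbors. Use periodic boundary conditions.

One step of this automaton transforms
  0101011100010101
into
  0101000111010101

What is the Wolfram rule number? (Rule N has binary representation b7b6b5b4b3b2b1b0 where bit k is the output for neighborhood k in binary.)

position 6: 111 → 0  (bit 7 = 0)
position 7: 110 → 1  (bit 6 = 1)
position 0: 101 → 0  (bit 5 = 0)
position 8: 100 → 1  (bit 4 = 1)
position 5: 011 → 0  (bit 3 = 0)
position 1: 010 → 1  (bit 2 = 1)
position 10: 001 → 0  (bit 1 = 0)
position 9: 000 → 1  (bit 0 = 1)
bits b7..b0 = 01010101 = 85

85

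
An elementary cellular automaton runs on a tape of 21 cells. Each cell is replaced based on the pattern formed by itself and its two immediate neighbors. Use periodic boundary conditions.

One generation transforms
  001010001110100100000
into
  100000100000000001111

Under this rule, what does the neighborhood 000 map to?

At position 0 the neighborhood is 000; the next row has 1 there.

1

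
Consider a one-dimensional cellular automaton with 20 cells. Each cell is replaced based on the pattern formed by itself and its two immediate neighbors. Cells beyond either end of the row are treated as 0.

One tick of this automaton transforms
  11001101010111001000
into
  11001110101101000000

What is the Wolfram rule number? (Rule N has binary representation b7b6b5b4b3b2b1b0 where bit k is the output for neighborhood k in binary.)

104

position 12: 111 → 0  (bit 7 = 0)
position 1: 110 → 1  (bit 6 = 1)
position 6: 101 → 1  (bit 5 = 1)
position 2: 100 → 0  (bit 4 = 0)
position 0: 011 → 1  (bit 3 = 1)
position 7: 010 → 0  (bit 2 = 0)
position 3: 001 → 0  (bit 1 = 0)
position 18: 000 → 0  (bit 0 = 0)
bits b7..b0 = 01101000 = 104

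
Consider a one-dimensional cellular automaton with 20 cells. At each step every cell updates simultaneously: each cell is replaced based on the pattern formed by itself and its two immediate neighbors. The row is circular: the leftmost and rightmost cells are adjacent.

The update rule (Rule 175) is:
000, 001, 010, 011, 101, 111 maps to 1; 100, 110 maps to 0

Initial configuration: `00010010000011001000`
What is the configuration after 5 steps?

step 1: 11110110111110011011
step 2: 11101101111100110111
step 3: 11011011111001101111
step 4: 10110111110011011111
step 5: 01101111100110111111

01101111100110111111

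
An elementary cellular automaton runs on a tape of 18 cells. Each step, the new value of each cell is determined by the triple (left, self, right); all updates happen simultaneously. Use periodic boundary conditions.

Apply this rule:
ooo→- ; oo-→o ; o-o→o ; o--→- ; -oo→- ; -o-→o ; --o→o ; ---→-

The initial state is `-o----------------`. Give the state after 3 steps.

oo--------------oo

step 1: oo----------------
step 2: -o---------------o
step 3: oo--------------oo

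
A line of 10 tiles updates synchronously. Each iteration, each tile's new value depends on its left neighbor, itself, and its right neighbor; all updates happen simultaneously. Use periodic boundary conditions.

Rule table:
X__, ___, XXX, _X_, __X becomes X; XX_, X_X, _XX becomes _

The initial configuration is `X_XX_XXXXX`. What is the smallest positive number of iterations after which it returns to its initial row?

4

______XXXX
XXXXXX_XX_
_XXXX_____
X_XX_XXXXX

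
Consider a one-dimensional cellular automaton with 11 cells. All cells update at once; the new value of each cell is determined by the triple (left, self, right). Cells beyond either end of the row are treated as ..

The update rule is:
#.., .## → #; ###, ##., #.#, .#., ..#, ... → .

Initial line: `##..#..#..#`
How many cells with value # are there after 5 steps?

2

#.#..#..#..
...#..#..#.
....#..#..#
.....#..#..
......#..#.
count of #: 2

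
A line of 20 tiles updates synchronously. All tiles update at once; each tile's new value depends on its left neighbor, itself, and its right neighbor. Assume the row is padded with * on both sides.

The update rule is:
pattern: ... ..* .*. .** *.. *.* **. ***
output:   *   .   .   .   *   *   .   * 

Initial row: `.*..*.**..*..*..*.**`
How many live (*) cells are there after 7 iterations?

8

iteration 1: *.*..*..*..*..*..*.*
iteration 2: .*.*..*..*..*..*..*.
iteration 3: *.*.*..*..*..*..*..*
iteration 4: .*.*.*..*..*..*..*..
iteration 5: *.*.*.*..*..*..*..*.
iteration 6: .*.*.*.*..*..*..*..*
iteration 7: *.*.*.*.*..*..*..*..
count of *: 8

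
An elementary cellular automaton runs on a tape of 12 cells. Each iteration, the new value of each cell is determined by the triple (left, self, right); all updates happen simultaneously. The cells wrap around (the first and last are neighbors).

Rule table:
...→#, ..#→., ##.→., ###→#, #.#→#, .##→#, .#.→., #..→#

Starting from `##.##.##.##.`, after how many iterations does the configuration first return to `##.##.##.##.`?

3

#.##.##.##.#
.##.##.##.##
##.##.##.##.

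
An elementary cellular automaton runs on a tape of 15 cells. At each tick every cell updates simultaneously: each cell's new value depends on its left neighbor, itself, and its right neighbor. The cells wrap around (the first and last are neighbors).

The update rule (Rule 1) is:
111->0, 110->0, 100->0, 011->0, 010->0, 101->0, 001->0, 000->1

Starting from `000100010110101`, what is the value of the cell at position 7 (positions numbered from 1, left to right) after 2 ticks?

tick 1: 010001000000000
tick 2: 000100011111111
position 7 holds 0

0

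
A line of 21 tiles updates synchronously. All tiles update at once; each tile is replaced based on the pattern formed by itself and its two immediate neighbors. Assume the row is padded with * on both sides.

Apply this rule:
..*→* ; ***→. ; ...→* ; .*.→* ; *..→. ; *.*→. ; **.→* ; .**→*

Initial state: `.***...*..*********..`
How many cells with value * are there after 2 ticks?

tick 1: .*.*.***.**.......*.*
tick 2: .*.*.*.*.**.*******.*
count of *: 14

14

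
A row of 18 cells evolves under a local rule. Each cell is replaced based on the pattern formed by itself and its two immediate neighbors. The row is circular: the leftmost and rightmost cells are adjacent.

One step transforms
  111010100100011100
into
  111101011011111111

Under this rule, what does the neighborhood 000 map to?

At position 11 the neighborhood is 000; the next row has 1 there.

1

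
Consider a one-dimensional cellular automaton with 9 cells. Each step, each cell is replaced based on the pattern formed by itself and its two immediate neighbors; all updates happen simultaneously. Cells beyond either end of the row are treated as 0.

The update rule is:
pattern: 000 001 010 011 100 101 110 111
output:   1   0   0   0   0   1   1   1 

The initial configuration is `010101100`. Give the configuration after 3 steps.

000010100

001010101
100101010
000010100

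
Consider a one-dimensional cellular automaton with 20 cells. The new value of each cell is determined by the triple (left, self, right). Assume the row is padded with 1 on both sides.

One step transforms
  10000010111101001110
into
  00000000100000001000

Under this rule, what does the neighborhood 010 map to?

0

At position 6 the neighborhood is 010; the next row has 0 there.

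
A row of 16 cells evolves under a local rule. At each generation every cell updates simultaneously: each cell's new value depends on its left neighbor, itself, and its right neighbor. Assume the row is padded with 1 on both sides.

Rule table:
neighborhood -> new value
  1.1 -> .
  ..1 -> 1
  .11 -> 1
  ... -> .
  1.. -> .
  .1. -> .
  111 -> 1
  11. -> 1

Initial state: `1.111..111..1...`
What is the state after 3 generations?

1.111.1111.1...1
1.111.1111....11
1.111.1111...111

1.111.1111...111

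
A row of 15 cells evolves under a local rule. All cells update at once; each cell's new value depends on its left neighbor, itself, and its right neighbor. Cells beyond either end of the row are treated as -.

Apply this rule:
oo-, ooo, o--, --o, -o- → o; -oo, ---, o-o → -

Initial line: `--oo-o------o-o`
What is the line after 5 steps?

-ooo-ooo-oo-o-o

step 1: -o-o-oo----oo-o
step 2: oo-o--oo--o-o-o
step 3: -o-ooo-oooo-o-o
step 4: oo--oo--ooo-o-o
step 5: -ooo-ooo-oo-o-o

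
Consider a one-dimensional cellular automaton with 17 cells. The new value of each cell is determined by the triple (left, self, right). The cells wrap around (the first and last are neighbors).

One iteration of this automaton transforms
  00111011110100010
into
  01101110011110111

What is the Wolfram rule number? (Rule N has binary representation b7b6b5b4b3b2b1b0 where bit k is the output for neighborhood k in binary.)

position 3: 111 → 0  (bit 7 = 0)
position 4: 110 → 1  (bit 6 = 1)
position 5: 101 → 1  (bit 5 = 1)
position 12: 100 → 1  (bit 4 = 1)
position 2: 011 → 1  (bit 3 = 1)
position 11: 010 → 1  (bit 2 = 1)
position 1: 001 → 1  (bit 1 = 1)
position 0: 000 → 0  (bit 0 = 0)
bits b7..b0 = 01111110 = 126

126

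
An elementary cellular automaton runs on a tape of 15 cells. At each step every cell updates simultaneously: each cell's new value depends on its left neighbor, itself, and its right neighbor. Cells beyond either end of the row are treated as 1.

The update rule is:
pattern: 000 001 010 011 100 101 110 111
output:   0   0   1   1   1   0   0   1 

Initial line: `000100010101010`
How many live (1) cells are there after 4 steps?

7

step 1: 100110010101010
step 2: 010101010101010
step 3: 010101010101010  (fixed point — unchanged through step 4)
count of 1: 7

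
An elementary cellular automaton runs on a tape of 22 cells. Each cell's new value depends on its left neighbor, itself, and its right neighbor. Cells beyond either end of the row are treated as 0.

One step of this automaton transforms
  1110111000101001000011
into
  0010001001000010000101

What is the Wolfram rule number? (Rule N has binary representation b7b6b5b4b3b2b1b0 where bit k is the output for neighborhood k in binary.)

position 1: 111 → 0  (bit 7 = 0)
position 2: 110 → 1  (bit 6 = 1)
position 3: 101 → 0  (bit 5 = 0)
position 7: 100 → 0  (bit 4 = 0)
position 0: 011 → 0  (bit 3 = 0)
position 10: 010 → 0  (bit 2 = 0)
position 9: 001 → 1  (bit 1 = 1)
position 8: 000 → 0  (bit 0 = 0)
bits b7..b0 = 01000010 = 66

66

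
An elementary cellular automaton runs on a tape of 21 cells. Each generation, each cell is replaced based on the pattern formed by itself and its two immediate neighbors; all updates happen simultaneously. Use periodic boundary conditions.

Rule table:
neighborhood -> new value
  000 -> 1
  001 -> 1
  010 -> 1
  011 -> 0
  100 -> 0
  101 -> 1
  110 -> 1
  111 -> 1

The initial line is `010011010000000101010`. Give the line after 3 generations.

101111011101111111111

110101110111111111110
011110111011111111111
101111011101111111111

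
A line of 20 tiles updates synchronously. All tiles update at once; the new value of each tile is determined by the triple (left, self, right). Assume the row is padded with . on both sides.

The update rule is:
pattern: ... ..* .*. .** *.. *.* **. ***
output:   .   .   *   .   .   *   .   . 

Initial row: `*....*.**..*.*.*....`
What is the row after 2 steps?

*...................

*....**....*****....
*...................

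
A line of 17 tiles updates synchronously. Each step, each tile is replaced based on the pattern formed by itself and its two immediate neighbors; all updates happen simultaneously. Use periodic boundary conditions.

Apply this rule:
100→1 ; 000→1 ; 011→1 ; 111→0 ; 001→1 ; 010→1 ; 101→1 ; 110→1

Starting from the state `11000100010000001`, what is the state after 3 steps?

01111111111111111
11000000000000001
01111111111111111

01111111111111111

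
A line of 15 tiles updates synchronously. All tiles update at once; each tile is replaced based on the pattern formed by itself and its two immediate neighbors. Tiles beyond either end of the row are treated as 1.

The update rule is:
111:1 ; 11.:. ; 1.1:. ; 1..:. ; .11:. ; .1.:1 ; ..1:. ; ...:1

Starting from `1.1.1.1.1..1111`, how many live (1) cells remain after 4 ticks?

6

..1.1.1.1...111
..1.1.1.1.1..11
..1.1.1.1.1...1
..1.1.1.1.1.1..
count of 1: 6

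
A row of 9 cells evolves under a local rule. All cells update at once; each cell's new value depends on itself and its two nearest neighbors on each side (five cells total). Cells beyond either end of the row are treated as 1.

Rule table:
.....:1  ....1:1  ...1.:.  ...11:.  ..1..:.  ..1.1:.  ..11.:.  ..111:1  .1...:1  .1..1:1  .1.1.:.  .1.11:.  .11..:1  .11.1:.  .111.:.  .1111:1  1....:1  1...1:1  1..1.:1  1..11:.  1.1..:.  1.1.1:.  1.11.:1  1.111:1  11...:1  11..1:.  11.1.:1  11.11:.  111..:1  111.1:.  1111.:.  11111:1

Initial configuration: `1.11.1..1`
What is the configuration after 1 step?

..1.1.1.1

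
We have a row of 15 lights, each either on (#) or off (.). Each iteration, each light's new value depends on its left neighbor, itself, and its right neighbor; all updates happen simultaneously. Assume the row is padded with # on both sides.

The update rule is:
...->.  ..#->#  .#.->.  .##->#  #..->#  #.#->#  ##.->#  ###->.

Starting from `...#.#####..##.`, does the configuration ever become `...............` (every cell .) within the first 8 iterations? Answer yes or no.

no

iteration 1: #.#.##...######
iteration 2: ##.####.##.....
iteration 3: .###..#####...#
iteration 4: ##.####...##.##
iteration 5: .###..##.#####.
iteration 6: ##.#######...##
iteration 7: .###.....##.##.
iteration 8: ##.##...#######
iteration 8 is ##.##...#######, still not uniform .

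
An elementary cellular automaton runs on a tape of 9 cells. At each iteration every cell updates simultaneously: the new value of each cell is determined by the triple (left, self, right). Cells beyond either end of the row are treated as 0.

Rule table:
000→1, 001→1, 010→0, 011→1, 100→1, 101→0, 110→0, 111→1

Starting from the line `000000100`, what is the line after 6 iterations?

111111011
111110010
111101101
111001000
110110111
100100110

100100110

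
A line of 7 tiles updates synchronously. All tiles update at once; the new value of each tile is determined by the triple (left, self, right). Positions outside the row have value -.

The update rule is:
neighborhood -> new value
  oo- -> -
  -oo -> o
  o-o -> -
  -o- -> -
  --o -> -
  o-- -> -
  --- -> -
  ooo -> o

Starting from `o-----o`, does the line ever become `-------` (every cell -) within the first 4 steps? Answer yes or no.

-------
all cells are - at step 1

yes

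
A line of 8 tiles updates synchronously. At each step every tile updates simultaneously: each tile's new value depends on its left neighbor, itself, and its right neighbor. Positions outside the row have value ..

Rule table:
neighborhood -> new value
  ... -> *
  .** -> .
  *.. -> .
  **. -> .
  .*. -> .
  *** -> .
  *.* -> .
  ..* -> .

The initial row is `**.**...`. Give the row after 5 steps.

......**

......**
*****...
......**  (repeats step 1; period 2)
step 5: ......**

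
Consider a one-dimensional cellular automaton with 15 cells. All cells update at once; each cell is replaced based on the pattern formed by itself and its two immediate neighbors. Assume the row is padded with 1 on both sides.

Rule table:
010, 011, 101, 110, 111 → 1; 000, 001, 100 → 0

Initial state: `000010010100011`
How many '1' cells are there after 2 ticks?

000010011100011
000010011100011
count of 1: 6

6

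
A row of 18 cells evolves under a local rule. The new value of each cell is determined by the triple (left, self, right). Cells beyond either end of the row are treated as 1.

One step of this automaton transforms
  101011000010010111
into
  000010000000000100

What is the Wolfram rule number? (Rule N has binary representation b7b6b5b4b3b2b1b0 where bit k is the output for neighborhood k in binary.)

8

position 16: 111 → 0  (bit 7 = 0)
position 0: 110 → 0  (bit 6 = 0)
position 1: 101 → 0  (bit 5 = 0)
position 6: 100 → 0  (bit 4 = 0)
position 4: 011 → 1  (bit 3 = 1)
position 2: 010 → 0  (bit 2 = 0)
position 9: 001 → 0  (bit 1 = 0)
position 7: 000 → 0  (bit 0 = 0)
bits b7..b0 = 00001000 = 8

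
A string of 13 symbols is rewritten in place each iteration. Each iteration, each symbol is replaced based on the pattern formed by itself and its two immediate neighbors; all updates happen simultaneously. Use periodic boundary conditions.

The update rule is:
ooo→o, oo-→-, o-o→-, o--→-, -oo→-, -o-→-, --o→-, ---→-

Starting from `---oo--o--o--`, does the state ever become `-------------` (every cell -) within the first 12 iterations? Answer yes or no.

yes

iteration 1: -------------
all cells are - at iteration 1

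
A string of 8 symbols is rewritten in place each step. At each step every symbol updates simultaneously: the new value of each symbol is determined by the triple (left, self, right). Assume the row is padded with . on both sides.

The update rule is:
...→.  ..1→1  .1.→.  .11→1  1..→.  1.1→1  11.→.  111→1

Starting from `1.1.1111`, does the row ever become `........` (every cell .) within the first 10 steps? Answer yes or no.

.1.1111.
1.1111..
.1111...
1111....
111.....
11......
1.......
........
all cells are . at step 8

yes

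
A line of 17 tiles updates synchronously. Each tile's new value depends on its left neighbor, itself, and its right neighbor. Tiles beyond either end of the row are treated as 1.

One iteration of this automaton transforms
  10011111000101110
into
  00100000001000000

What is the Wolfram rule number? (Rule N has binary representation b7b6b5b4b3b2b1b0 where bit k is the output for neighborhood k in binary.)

2

position 4: 111 → 0  (bit 7 = 0)
position 0: 110 → 0  (bit 6 = 0)
position 12: 101 → 0  (bit 5 = 0)
position 1: 100 → 0  (bit 4 = 0)
position 3: 011 → 0  (bit 3 = 0)
position 11: 010 → 0  (bit 2 = 0)
position 2: 001 → 1  (bit 1 = 1)
position 9: 000 → 0  (bit 0 = 0)
bits b7..b0 = 00000010 = 2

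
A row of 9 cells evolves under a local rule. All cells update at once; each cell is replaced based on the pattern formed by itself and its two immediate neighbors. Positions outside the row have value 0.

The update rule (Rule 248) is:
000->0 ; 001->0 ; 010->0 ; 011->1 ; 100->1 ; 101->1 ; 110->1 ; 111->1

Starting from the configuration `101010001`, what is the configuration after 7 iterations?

iteration 1: 010101000
iteration 2: 001010100
iteration 3: 000101010
iteration 4: 000010101
iteration 5: 000001010
iteration 6: 000000101
iteration 7: 000000010

000000010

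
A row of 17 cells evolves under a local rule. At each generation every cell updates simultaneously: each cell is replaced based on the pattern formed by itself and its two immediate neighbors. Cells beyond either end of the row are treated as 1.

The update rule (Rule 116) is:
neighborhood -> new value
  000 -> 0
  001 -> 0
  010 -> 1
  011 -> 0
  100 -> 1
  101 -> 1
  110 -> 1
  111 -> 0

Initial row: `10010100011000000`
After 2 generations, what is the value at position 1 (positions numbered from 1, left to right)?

0

11011110001100000
01100011000110000
position 1 holds 0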